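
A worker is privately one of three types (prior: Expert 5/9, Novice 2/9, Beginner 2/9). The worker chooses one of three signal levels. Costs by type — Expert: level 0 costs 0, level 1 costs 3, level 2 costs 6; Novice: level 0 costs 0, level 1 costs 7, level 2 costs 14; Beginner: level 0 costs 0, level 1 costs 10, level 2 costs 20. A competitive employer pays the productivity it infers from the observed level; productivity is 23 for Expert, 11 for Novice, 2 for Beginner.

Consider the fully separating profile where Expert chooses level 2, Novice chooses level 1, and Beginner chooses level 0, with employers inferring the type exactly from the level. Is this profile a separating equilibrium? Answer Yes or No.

Separating wages: level 2 → 23, level 1 → 11, level 0 → 2.
Expert (assigned level 2): level 0: 2 − 0 = 2; level 1: 11 − 3 = 8; level 2: 23 − 6 = 17. Expert stays.
Novice (assigned level 1): level 0: 2 − 0 = 2; level 1: 11 − 7 = 4; level 2: 23 − 14 = 9. Novice prefers level 2.
Beginner (assigned level 0): level 0: 2 − 0 = 2; level 1: 11 − 10 = 1; level 2: 23 − 20 = 3. Beginner prefers level 2.
At least one type deviates; the separating profile fails.

No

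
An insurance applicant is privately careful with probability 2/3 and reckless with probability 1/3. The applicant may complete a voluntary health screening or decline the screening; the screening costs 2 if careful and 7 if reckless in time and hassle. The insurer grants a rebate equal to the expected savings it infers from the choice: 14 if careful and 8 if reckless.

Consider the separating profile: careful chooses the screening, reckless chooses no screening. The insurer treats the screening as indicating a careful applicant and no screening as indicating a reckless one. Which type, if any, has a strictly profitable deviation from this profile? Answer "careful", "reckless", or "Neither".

Neither

The screening pays 14; no screening pays 8.
careful: assigned the screening, nets 14 − 2 = 12; deviating to no screening nets 8.
reckless: assigned no screening, nets 8; deviating to the screening nets 14 − 7 = 7.
Both types strictly prefer their assigned action; no profitable deviation.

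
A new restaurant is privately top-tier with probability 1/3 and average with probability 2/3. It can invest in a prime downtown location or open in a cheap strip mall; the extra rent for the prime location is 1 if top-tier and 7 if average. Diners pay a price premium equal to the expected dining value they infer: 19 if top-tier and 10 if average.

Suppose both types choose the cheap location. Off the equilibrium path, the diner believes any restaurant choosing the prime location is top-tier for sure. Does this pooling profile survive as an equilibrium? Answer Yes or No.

No

On path, the diner holds the prior and pays 1/3·19 + 2/3·10 = 13. Off path (the prime location), believing top-tier, it pays 19.
top-tier: the cheap location nets 13; the prime location nets 19 − 1 = 18. top-tier would deviate.
average: the cheap location nets 13; the prime location nets 19 − 7 = 12. average stays.
A type deviates, so pooling fails.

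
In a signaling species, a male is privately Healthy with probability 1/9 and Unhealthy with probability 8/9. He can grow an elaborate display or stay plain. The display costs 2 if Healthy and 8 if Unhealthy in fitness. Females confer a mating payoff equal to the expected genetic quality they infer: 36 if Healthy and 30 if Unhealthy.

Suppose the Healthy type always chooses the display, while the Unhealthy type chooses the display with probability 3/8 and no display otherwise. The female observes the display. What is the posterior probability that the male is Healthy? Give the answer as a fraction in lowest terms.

1/4

P(the display) = (1/9)·1 + (8/9)·(3/8) = 4/9.
By Bayes' rule, P(Healthy | the display) = (1/9) / (4/9) = 1/4.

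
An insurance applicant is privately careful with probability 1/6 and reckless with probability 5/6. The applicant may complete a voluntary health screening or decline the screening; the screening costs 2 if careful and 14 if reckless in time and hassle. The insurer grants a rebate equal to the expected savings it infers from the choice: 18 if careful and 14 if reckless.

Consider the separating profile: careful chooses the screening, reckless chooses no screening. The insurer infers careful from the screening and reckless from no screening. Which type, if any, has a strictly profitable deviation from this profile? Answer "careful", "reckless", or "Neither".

The screening pays 18; no screening pays 14.
careful: assigned the screening, nets 18 − 2 = 16; deviating to no screening nets 14.
reckless: assigned no screening, nets 14; deviating to the screening nets 18 − 14 = 4.
Both types strictly prefer their assigned action; no profitable deviation.

Neither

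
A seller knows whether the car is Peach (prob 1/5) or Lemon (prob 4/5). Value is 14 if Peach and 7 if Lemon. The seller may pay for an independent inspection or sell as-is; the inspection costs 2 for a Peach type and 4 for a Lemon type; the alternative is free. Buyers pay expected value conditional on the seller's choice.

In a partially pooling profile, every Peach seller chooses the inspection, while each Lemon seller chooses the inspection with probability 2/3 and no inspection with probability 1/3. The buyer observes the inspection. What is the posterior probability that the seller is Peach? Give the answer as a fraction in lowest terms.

P(the inspection) = (1/5)·1 + (4/5)·(2/3) = 11/15.
By Bayes' rule, P(Peach | the inspection) = (1/5) / (11/15) = 3/11.

3/11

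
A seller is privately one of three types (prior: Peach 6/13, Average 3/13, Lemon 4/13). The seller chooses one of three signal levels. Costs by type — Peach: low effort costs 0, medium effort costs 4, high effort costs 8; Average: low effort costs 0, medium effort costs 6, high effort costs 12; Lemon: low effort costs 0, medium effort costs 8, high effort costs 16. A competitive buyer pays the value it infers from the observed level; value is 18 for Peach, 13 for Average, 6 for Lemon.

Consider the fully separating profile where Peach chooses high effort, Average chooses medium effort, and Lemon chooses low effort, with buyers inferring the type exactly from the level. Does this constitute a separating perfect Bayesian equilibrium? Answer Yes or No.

Separating prices: high effort → 18, medium effort → 13, low effort → 6.
Peach (assigned high effort): low effort: 6 − 0 = 6; medium effort: 13 − 4 = 9; high effort: 18 − 8 = 10. Peach stays.
Average (assigned medium effort): low effort: 6 − 0 = 6; medium effort: 13 − 6 = 7; high effort: 18 − 12 = 6. Average stays.
Lemon (assigned low effort): low effort: 6 − 0 = 6; medium effort: 13 − 8 = 5; high effort: 18 − 16 = 2. Lemon stays.
Every type prefers its assigned level; separation holds.

Yes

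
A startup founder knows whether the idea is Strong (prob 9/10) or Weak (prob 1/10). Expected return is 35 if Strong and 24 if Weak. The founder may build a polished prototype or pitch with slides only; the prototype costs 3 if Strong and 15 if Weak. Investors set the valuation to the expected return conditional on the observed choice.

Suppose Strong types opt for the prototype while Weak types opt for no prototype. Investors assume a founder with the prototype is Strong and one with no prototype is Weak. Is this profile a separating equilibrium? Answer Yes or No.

Yes

Under these beliefs, the prototype earns valuation 35 and no prototype earns valuation 24.
Strong: the prototype nets 35 − 3 = 32; no prototype nets 24. Strong prefers the prototype.
Weak: the prototype nets 35 − 15 = 20; no prototype nets 24. Weak prefers no prototype.
Neither type deviates, so the separating profile is an equilibrium.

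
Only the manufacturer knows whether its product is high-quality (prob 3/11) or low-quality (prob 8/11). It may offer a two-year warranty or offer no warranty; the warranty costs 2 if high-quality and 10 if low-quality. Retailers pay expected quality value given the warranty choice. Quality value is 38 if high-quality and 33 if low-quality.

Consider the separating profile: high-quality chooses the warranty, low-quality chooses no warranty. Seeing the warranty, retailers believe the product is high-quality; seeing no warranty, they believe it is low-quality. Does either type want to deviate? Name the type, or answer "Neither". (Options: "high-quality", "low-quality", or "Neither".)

Neither

The warranty pays 38; no warranty pays 33.
high-quality: assigned the warranty, nets 38 − 2 = 36; deviating to no warranty nets 33.
low-quality: assigned no warranty, nets 33; deviating to the warranty nets 38 − 10 = 28.
Both types strictly prefer their assigned action; no profitable deviation.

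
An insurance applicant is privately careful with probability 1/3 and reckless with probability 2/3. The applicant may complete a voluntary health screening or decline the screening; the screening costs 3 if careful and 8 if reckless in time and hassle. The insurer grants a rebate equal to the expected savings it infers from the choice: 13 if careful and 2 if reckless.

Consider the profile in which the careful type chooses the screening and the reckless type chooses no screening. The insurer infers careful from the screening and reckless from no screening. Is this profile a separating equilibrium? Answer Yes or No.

No

Under these beliefs, the screening earns rebate 13 and no screening earns rebate 2.
careful: the screening nets 13 − 3 = 10; no screening nets 2. careful prefers the screening.
reckless: the screening nets 13 − 8 = 5; no screening nets 2. reckless would deviate to the screening.
reckless has a profitable deviation, so the profile is not an equilibrium.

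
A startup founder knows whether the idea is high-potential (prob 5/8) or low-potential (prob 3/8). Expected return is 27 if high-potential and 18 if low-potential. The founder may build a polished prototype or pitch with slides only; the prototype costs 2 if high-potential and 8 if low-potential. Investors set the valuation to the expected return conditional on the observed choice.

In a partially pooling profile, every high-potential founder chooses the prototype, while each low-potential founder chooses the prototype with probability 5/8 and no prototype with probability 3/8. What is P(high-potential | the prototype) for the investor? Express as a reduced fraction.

8/11

P(the prototype) = (5/8)·1 + (3/8)·(5/8) = 55/64.
By Bayes' rule, P(high-potential | the prototype) = (5/8) / (55/64) = 8/11.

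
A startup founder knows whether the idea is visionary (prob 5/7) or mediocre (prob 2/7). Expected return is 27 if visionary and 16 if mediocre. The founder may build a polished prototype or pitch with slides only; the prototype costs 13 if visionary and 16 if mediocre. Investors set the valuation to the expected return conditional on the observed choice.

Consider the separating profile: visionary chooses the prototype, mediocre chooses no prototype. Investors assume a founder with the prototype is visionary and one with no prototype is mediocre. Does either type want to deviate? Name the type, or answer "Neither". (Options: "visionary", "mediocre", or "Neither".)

visionary

The prototype pays 27; no prototype pays 16.
visionary: assigned the prototype, nets 27 − 13 = 14; deviating to no prototype nets 16.
mediocre: assigned no prototype, nets 16; deviating to the prototype nets 27 − 16 = 11.
The visionary type gains 2 by deviating.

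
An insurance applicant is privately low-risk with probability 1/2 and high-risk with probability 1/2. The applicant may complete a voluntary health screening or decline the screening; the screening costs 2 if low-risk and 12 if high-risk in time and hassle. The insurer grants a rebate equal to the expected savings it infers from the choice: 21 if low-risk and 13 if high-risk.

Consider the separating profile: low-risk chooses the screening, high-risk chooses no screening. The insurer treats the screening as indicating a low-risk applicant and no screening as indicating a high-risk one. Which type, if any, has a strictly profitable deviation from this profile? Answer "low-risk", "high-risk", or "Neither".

Neither

The screening pays 21; no screening pays 13.
low-risk: assigned the screening, nets 21 − 2 = 19; deviating to no screening nets 13.
high-risk: assigned no screening, nets 13; deviating to the screening nets 21 − 12 = 9.
Both types strictly prefer their assigned action; no profitable deviation.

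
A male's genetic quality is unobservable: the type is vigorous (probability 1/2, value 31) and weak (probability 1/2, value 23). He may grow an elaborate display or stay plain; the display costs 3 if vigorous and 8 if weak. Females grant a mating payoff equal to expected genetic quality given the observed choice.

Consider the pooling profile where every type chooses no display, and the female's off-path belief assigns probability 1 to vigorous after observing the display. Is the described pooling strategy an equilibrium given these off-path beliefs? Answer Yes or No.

On path, the female holds the prior and pays 1/2·31 + 1/2·23 = 27. Off path (the display), believing vigorous, it pays 31.
vigorous: no display nets 27; the display nets 31 − 3 = 28. vigorous would deviate.
weak: no display nets 27; the display nets 31 − 8 = 23. weak stays.
A type deviates, so pooling fails.

No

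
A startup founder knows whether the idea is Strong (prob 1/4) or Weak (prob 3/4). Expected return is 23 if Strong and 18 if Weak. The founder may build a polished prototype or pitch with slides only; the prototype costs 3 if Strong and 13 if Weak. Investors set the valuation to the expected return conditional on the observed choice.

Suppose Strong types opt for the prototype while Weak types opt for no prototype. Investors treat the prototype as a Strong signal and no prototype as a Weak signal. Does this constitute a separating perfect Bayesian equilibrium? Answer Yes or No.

Yes

Under these beliefs, the prototype earns valuation 23 and no prototype earns valuation 18.
Strong: the prototype nets 23 − 3 = 20; no prototype nets 18. Strong prefers the prototype.
Weak: the prototype nets 23 − 13 = 10; no prototype nets 18. Weak prefers no prototype.
Neither type deviates, so the separating profile is an equilibrium.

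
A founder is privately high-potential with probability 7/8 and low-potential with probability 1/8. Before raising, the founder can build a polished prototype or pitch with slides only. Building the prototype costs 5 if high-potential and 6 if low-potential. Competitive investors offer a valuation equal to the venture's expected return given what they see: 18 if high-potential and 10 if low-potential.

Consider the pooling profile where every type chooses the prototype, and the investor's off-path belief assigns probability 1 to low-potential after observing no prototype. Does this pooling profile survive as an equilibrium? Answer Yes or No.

On path, the investor holds the prior and pays 7/8·18 + 1/8·10 = 17. Off path (no prototype), believing low-potential, it pays 10.
high-potential: the prototype nets 17 − 5 = 12; no prototype nets 10. high-potential stays.
low-potential: the prototype nets 17 − 6 = 11; no prototype nets 10. low-potential stays.
No type deviates, so pooling is sustained.

Yes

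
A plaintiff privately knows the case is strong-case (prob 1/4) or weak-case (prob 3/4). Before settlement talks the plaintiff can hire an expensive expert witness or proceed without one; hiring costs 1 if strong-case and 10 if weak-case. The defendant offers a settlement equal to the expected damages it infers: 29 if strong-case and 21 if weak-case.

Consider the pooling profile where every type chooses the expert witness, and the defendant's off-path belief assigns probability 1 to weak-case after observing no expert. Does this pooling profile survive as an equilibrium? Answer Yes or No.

No

On path, the defendant holds the prior and pays 1/4·29 + 3/4·21 = 23. Off path (no expert), believing weak-case, it pays 21.
strong-case: the expert witness nets 23 − 1 = 22; no expert nets 21. strong-case stays.
weak-case: the expert witness nets 23 − 10 = 13; no expert nets 21. weak-case would deviate.
A type deviates, so pooling fails.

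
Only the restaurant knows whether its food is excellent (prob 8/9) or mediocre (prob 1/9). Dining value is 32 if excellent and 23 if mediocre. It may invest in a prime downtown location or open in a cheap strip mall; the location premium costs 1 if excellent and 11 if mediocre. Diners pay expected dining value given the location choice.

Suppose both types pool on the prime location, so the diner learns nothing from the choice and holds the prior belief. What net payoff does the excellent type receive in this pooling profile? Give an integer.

30

Pooled price premium = 8/9·32 + 1/9·23 = 31.
excellent pays cost 1 for the prime location, so net payoff = 31 − 1 = 30.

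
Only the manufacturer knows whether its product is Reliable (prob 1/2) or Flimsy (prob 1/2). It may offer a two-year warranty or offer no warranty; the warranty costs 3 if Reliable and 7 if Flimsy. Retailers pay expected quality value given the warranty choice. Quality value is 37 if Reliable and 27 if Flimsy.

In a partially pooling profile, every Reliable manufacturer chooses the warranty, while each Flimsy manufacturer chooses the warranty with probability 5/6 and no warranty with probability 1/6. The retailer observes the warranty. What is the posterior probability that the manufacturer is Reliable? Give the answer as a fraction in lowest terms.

6/11

P(the warranty) = (1/2)·1 + (1/2)·(5/6) = 11/12.
By Bayes' rule, P(Reliable | the warranty) = (1/2) / (11/12) = 6/11.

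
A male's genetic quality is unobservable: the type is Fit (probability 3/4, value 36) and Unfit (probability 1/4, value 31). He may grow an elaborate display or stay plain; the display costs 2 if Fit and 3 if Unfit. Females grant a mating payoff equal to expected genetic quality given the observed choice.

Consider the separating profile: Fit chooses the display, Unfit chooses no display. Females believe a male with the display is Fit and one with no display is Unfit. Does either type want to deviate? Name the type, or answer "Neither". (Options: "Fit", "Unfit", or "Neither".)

The display pays 36; no display pays 31.
Fit: assigned the display, nets 36 − 2 = 34; deviating to no display nets 31.
Unfit: assigned no display, nets 31; deviating to the display nets 36 − 3 = 33.
The Unfit type gains 2 by deviating.

Unfit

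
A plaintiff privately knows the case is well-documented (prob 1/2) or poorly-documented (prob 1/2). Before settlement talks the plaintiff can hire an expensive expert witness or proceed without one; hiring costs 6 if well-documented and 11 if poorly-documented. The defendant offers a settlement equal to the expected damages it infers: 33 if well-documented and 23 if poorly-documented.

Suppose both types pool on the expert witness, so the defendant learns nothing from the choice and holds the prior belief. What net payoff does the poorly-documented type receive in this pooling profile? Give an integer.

17

Pooled settlement = 1/2·33 + 1/2·23 = 28.
poorly-documented pays cost 11 for the expert witness, so net payoff = 28 − 11 = 17.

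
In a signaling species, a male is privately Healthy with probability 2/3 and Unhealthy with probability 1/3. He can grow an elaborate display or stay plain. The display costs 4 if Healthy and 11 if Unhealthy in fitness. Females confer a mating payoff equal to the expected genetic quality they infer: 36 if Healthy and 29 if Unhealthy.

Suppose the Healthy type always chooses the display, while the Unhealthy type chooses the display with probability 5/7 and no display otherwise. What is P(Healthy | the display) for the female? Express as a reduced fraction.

14/19

P(the display) = (2/3)·1 + (1/3)·(5/7) = 19/21.
By Bayes' rule, P(Healthy | the display) = (2/3) / (19/21) = 14/19.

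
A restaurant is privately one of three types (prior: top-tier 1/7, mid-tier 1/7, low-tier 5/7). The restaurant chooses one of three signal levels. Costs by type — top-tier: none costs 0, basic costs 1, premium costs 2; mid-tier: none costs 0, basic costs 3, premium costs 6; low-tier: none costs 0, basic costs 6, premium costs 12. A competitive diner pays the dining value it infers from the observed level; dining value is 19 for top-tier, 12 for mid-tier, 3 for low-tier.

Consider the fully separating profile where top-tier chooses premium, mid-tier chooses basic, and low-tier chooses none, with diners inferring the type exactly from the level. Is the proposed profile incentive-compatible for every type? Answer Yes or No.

No

Separating price premiums: premium → 19, basic → 12, none → 3.
top-tier (assigned premium): none: 3 − 0 = 3; basic: 12 − 1 = 11; premium: 19 − 2 = 17. top-tier stays.
mid-tier (assigned basic): none: 3 − 0 = 3; basic: 12 − 3 = 9; premium: 19 − 6 = 13. mid-tier prefers premium.
low-tier (assigned none): none: 3 − 0 = 3; basic: 12 − 6 = 6; premium: 19 − 12 = 7. low-tier prefers premium.
At least one type deviates; the separating profile fails.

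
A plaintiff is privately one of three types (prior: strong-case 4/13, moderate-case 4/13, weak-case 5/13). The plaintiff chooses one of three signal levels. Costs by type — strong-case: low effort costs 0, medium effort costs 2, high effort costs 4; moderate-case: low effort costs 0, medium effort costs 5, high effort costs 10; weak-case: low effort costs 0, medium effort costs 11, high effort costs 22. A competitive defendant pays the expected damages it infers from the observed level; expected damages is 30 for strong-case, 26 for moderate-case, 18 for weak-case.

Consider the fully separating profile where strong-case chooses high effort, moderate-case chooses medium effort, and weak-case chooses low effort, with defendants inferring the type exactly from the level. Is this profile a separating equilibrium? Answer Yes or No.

Yes

Separating settlements: high effort → 30, medium effort → 26, low effort → 18.
strong-case (assigned high effort): low effort: 18 − 0 = 18; medium effort: 26 − 2 = 24; high effort: 30 − 4 = 26. strong-case stays.
moderate-case (assigned medium effort): low effort: 18 − 0 = 18; medium effort: 26 − 5 = 21; high effort: 30 − 10 = 20. moderate-case stays.
weak-case (assigned low effort): low effort: 18 − 0 = 18; medium effort: 26 − 11 = 15; high effort: 30 − 22 = 8. weak-case stays.
Every type prefers its assigned level; separation holds.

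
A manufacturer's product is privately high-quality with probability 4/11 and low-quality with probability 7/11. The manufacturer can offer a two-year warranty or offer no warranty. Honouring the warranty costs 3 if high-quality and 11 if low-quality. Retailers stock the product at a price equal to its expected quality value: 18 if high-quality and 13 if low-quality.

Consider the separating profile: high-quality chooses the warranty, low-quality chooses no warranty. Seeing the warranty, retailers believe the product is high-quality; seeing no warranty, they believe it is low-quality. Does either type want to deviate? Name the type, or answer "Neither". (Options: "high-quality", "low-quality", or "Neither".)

Neither

The warranty pays 18; no warranty pays 13.
high-quality: assigned the warranty, nets 18 − 3 = 15; deviating to no warranty nets 13.
low-quality: assigned no warranty, nets 13; deviating to the warranty nets 18 − 11 = 7.
Both types strictly prefer their assigned action; no profitable deviation.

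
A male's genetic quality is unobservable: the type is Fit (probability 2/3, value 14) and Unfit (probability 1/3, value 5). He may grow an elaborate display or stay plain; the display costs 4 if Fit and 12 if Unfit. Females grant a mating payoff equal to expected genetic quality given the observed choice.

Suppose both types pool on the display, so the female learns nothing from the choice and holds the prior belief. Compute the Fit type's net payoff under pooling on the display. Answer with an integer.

Pooled mating payoff = 2/3·14 + 1/3·5 = 11.
Fit pays cost 4 for the display, so net payoff = 11 − 4 = 7.

7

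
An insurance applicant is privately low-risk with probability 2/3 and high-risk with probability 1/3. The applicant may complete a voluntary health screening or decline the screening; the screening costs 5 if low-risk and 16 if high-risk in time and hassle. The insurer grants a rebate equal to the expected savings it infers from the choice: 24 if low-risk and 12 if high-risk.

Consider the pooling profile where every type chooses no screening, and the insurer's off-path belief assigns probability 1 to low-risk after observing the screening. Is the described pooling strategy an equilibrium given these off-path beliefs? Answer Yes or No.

Yes

On path, the insurer holds the prior and pays 2/3·24 + 1/3·12 = 20. Off path (the screening), believing low-risk, it pays 24.
low-risk: no screening nets 20; the screening nets 24 − 5 = 19. low-risk stays.
high-risk: no screening nets 20; the screening nets 24 − 16 = 8. high-risk stays.
No type deviates, so pooling is sustained.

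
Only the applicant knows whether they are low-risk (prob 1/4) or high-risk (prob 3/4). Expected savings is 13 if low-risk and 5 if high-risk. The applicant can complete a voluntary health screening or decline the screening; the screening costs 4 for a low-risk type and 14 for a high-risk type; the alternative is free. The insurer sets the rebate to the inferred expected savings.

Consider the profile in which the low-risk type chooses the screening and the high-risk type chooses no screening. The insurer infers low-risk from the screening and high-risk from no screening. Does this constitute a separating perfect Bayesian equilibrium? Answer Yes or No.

Under these beliefs, the screening earns rebate 13 and no screening earns rebate 5.
low-risk: the screening nets 13 − 4 = 9; no screening nets 5. low-risk prefers the screening.
high-risk: the screening nets 13 − 14 = -1; no screening nets 5. high-risk prefers no screening.
Neither type deviates, so the separating profile is an equilibrium.

Yes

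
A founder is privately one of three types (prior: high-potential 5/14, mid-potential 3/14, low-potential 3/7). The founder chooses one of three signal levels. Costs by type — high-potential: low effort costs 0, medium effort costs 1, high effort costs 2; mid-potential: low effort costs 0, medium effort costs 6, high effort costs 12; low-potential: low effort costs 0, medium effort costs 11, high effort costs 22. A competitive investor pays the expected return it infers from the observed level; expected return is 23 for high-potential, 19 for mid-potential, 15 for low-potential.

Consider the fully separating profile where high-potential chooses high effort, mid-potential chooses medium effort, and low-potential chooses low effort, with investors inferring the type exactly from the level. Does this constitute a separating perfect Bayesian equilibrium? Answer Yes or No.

Separating valuations: high effort → 23, medium effort → 19, low effort → 15.
high-potential (assigned high effort): low effort: 15 − 0 = 15; medium effort: 19 − 1 = 18; high effort: 23 − 2 = 21. high-potential stays.
mid-potential (assigned medium effort): low effort: 15 − 0 = 15; medium effort: 19 − 6 = 13; high effort: 23 − 12 = 11. mid-potential prefers low effort.
low-potential (assigned low effort): low effort: 15 − 0 = 15; medium effort: 19 − 11 = 8; high effort: 23 − 22 = 1. low-potential stays.
At least one type deviates; the separating profile fails.

No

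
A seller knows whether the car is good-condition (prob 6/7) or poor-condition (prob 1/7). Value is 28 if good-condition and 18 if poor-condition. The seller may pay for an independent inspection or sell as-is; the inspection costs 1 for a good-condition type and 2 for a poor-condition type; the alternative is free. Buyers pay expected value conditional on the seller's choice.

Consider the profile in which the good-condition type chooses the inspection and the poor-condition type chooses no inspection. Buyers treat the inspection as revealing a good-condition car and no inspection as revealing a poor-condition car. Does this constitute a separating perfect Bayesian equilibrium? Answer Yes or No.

No

Under these beliefs, the inspection earns price 28 and no inspection earns price 18.
good-condition: the inspection nets 28 − 1 = 27; no inspection nets 18. good-condition prefers the inspection.
poor-condition: the inspection nets 28 − 2 = 26; no inspection nets 18. poor-condition would deviate to the inspection.
poor-condition has a profitable deviation, so the profile is not an equilibrium.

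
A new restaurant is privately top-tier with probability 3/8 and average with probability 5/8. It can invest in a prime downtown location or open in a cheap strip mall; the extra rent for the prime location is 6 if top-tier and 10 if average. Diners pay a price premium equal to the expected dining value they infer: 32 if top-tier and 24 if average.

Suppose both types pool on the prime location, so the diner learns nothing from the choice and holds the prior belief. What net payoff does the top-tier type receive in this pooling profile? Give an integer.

Pooled price premium = 3/8·32 + 5/8·24 = 27.
top-tier pays cost 6 for the prime location, so net payoff = 27 − 6 = 21.

21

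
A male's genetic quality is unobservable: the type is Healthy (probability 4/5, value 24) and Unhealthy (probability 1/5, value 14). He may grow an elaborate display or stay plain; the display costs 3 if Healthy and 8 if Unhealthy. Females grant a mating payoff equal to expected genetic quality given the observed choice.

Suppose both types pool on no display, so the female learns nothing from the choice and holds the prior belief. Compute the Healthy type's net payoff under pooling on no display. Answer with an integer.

Pooled mating payoff = 4/5·24 + 1/5·14 = 22.
Healthy pays no cost for no display, so net payoff = 22.

22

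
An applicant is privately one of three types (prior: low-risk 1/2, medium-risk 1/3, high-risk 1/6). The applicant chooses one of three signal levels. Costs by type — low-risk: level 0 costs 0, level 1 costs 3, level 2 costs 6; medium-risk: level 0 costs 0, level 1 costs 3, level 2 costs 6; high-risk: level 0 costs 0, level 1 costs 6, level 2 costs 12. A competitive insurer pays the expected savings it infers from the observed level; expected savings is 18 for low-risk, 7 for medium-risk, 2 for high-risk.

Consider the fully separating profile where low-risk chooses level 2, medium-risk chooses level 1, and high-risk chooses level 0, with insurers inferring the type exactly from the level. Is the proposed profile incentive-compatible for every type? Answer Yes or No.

No

Separating rebates: level 2 → 18, level 1 → 7, level 0 → 2.
low-risk (assigned level 2): level 0: 2 − 0 = 2; level 1: 7 − 3 = 4; level 2: 18 − 6 = 12. low-risk stays.
medium-risk (assigned level 1): level 0: 2 − 0 = 2; level 1: 7 − 3 = 4; level 2: 18 − 6 = 12. medium-risk prefers level 2.
high-risk (assigned level 0): level 0: 2 − 0 = 2; level 1: 7 − 6 = 1; level 2: 18 − 12 = 6. high-risk prefers level 2.
At least one type deviates; the separating profile fails.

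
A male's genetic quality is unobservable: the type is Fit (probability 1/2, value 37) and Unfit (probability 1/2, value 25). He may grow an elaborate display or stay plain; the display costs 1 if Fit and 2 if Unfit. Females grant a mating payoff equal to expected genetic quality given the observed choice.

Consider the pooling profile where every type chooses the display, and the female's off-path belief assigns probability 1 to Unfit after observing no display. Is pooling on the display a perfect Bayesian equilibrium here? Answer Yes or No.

On path, the female holds the prior and pays 1/2·37 + 1/2·25 = 31. Off path (no display), believing Unfit, it pays 25.
Fit: the display nets 31 − 1 = 30; no display nets 25. Fit stays.
Unfit: the display nets 31 − 2 = 29; no display nets 25. Unfit stays.
No type deviates, so pooling is sustained.

Yes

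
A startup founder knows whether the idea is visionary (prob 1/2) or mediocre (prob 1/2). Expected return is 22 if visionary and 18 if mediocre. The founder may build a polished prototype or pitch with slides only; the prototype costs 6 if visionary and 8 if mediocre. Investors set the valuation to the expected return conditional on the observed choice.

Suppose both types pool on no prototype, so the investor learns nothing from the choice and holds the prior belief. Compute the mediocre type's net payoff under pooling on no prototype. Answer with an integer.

Pooled valuation = 1/2·22 + 1/2·18 = 20.
mediocre pays no cost for no prototype, so net payoff = 20.

20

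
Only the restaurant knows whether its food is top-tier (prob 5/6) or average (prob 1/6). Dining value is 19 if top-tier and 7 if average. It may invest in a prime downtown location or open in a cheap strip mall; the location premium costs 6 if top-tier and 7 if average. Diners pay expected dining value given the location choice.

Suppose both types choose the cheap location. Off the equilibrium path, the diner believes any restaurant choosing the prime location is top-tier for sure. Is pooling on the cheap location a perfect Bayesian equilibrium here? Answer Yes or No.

Yes

On path, the diner holds the prior and pays 5/6·19 + 1/6·7 = 17. Off path (the prime location), believing top-tier, it pays 19.
top-tier: the cheap location nets 17; the prime location nets 19 − 6 = 13. top-tier stays.
average: the cheap location nets 17; the prime location nets 19 − 7 = 12. average stays.
No type deviates, so pooling is sustained.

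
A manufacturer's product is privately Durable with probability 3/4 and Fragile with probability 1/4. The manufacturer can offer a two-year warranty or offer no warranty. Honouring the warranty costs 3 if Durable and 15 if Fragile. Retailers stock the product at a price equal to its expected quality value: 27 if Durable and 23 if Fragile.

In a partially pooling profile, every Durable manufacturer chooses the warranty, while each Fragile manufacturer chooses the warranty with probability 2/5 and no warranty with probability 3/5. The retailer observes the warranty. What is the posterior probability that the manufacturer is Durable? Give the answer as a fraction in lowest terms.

P(the warranty) = (3/4)·1 + (1/4)·(2/5) = 17/20.
By Bayes' rule, P(Durable | the warranty) = (3/4) / (17/20) = 15/17.

15/17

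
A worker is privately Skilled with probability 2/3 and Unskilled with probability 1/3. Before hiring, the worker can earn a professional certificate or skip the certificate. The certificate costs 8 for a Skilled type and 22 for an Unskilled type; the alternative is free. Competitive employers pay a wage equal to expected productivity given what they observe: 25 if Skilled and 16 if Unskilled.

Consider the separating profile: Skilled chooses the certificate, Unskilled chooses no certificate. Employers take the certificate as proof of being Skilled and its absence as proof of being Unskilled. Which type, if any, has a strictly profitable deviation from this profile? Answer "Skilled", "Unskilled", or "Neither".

The certificate pays 25; no certificate pays 16.
Skilled: assigned the certificate, nets 25 − 8 = 17; deviating to no certificate nets 16.
Unskilled: assigned no certificate, nets 16; deviating to the certificate nets 25 − 22 = 3.
Both types strictly prefer their assigned action; no profitable deviation.

Neither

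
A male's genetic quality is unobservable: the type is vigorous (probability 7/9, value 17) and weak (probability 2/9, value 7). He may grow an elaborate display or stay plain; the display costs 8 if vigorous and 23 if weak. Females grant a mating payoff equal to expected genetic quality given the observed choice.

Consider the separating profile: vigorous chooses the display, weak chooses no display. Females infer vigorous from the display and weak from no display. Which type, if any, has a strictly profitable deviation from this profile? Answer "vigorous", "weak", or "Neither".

The display pays 17; no display pays 7.
vigorous: assigned the display, nets 17 − 8 = 9; deviating to no display nets 7.
weak: assigned no display, nets 7; deviating to the display nets 17 − 23 = -6.
Both types strictly prefer their assigned action; no profitable deviation.

Neither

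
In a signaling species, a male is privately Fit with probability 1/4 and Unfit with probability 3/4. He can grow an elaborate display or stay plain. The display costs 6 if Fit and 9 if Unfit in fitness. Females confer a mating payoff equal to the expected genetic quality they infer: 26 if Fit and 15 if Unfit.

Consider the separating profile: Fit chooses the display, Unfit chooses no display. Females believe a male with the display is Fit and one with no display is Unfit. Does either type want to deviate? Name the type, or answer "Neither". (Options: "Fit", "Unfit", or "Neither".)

The display pays 26; no display pays 15.
Fit: assigned the display, nets 26 − 6 = 20; deviating to no display nets 15.
Unfit: assigned no display, nets 15; deviating to the display nets 26 − 9 = 17.
The Unfit type gains 2 by deviating.

Unfit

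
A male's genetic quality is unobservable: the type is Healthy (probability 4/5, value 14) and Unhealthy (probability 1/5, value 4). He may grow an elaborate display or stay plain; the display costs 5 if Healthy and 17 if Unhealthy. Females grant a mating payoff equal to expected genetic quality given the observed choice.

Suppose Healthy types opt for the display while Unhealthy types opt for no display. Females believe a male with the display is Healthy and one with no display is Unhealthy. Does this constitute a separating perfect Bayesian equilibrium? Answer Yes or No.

Yes

Under these beliefs, the display earns mating payoff 14 and no display earns mating payoff 4.
Healthy: the display nets 14 − 5 = 9; no display nets 4. Healthy prefers the display.
Unhealthy: the display nets 14 − 17 = -3; no display nets 4. Unhealthy prefers no display.
Neither type deviates, so the separating profile is an equilibrium.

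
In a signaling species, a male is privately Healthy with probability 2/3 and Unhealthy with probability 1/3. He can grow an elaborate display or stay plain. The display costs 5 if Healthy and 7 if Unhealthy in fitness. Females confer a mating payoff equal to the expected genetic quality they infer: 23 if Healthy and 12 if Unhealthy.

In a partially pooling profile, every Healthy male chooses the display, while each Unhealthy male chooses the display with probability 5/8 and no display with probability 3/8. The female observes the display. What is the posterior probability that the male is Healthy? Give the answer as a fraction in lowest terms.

16/21

P(the display) = (2/3)·1 + (1/3)·(5/8) = 7/8.
By Bayes' rule, P(Healthy | the display) = (2/3) / (7/8) = 16/21.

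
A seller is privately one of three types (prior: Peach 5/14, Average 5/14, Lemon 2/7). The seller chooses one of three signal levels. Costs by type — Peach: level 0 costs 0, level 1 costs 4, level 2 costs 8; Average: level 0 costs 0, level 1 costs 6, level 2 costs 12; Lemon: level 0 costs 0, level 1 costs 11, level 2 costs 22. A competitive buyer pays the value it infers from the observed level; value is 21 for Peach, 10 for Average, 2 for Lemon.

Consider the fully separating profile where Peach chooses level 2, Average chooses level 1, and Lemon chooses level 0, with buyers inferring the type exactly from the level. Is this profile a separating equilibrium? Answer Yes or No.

No

Separating prices: level 2 → 21, level 1 → 10, level 0 → 2.
Peach (assigned level 2): level 0: 2 − 0 = 2; level 1: 10 − 4 = 6; level 2: 21 − 8 = 13. Peach stays.
Average (assigned level 1): level 0: 2 − 0 = 2; level 1: 10 − 6 = 4; level 2: 21 − 12 = 9. Average prefers level 2.
Lemon (assigned level 0): level 0: 2 − 0 = 2; level 1: 10 − 11 = -1; level 2: 21 − 22 = -1. Lemon stays.
At least one type deviates; the separating profile fails.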